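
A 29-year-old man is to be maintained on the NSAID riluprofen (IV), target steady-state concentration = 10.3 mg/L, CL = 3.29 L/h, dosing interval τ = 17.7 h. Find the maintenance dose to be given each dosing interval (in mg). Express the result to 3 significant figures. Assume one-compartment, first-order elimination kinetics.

At steady state, Dose/τ = Css × CL.
Dose = Css × CL × τ = 10.3 × 3.290 × 17.7 = 599.8 mg

600 mg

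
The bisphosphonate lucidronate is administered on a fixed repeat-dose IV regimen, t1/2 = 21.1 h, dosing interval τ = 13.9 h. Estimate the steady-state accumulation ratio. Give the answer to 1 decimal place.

2.7

k = ln2 / t½ = 0.693147 / 21.1 = 0.03285 h⁻¹
e^(−kτ) = e^(−0.03285 × 13.9) = 0.6334
Accumulation ratio R = 1 / (1 − e^(−kτ)) = 1 / (1 − 0.6334) = 2.728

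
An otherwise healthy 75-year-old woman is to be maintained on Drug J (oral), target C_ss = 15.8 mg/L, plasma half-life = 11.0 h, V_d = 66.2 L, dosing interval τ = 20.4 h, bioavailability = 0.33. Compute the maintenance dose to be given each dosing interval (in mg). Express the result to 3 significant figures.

4070 mg

k = ln2 / t½ = 0.693147 / 11.0 = 0.06301 h⁻¹
CL = k × Vd = 0.06301 × 66.2 = 4.171 L/h
At steady state, F × (Dose/τ) = Css × CL.
Dose = Css × CL × τ / F = 15.8 × 4.171 × 20.4 / 0.33 = 4074 mg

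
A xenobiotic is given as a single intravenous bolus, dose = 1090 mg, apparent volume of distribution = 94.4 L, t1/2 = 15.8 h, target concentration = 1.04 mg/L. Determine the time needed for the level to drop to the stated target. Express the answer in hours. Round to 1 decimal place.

54.9 h

C₀ = Dose / Vd = 1090 / 94.4 = 11.55 mg/L
k = ln2 / t½ = 0.693147 / 15.8 = 0.04387 h⁻¹
t = ln(C₀ / C) / k = ln(11.55 / 1.04) / 0.04387
  = ln(11.11) / 0.04387 = 2.408 / 0.04387 = 54.89 h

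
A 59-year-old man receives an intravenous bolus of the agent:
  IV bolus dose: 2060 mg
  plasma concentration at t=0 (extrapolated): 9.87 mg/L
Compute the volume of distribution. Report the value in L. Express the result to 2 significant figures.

Vd = Dose / C₀ = 2060 / 9.87 = 208.7 L

210 L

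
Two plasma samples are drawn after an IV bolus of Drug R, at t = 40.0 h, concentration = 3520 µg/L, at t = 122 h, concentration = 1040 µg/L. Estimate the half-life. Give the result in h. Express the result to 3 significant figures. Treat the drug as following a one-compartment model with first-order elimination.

46.6 h

k = ln(C₁/C₂) / (t₂ − t₁) = ln(3520/1040) / (122 − 40.0)
  = 1.219 / 82.00 = 0.01487 h⁻¹
t½ = ln2 / k = 0.693147 / 0.01487 = 46.61 h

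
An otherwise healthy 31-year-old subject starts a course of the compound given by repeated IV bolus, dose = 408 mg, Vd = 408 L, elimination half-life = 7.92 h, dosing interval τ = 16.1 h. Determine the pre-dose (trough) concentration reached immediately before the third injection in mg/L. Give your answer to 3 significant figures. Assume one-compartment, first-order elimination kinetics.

0.304 mg/L

C₀ per dose = Dose / Vd = 408 / 408 = 1.000 mg/L
k = ln2 / t½ = 0.693147 / 7.92 = 0.08752 h⁻¹
Fraction remaining after one interval: r = e^(−kτ) = e^(−0.08752 × 16.1) = 0.2444
Before dose 3, 2 doses have been given (aged 1τ, 2τ).
C_trough = C₀ × (r + r²) = 1.000 × (0.2444 + 0.05973) = 0.3041 mg/L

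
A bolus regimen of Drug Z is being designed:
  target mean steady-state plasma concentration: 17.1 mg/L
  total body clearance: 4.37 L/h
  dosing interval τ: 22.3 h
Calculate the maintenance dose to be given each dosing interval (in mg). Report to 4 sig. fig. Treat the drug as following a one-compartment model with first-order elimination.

1666 mg

At steady state, Dose/τ = Css × CL.
Dose = Css × CL × τ = 17.1 × 4.370 × 22.3 = 1666 mg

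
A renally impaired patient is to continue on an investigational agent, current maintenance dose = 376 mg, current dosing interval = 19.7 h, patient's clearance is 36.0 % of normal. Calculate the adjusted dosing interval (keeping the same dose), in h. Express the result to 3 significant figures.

54.7 h

To keep the same average steady-state level, dosing rate must scale with clearance.
CL ratio = 36.0 / 100 = 0.3600
New interval (same dose) = 19.7 / 0.3600 = 54.72 h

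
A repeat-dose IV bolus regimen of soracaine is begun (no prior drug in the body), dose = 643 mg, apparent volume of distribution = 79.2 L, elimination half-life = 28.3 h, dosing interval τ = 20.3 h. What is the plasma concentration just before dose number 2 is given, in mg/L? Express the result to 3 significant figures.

4.94 mg/L

C₀ per dose = Dose / Vd = 643 / 79.2 = 8.119 mg/L
k = ln2 / t½ = 0.693147 / 28.3 = 0.02449 h⁻¹
Fraction remaining after one interval: r = e^(−kτ) = e^(−0.02449 × 20.3) = 0.6083
Before dose 2, 1 dose has been given (aged 1τ).
C_trough = C₀ × r = 8.119 × 0.6083 = 4.939 mg/L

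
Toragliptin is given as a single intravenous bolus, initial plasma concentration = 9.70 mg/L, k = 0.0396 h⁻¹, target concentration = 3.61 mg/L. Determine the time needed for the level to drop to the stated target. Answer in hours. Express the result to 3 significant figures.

t = ln(C₀ / C) / k = ln(9.700 / 3.61) / 0.03960
  = ln(2.687) / 0.03960 = 0.9884 / 0.03960 = 24.96 h

25.0 h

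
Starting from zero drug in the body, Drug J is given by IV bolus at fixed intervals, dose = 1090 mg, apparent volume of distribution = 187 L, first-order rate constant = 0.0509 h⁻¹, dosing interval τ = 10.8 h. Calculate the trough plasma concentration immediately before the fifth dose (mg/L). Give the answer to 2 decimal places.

C₀ per dose = Dose / Vd = 1090 / 187 = 5.829 mg/L
Fraction remaining after one interval: r = e^(−kτ) = e^(−0.05090 × 10.8) = 0.5771
Before dose 5, 4 doses have been given (aged 1τ, 2τ, 3τ, 4τ).
C_trough = C₀ × (r + r² + … + r^4) = C₀ × r(1−r^4)/(1−r)
        = 5.829 × 0.5771 × (1 − 0.1109) / (1 − 0.5771) = 7.072 mg/L

7.07 mg/L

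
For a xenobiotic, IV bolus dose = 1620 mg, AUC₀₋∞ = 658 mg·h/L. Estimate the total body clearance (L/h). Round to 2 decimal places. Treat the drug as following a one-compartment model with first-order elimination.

2.46 L/h

CL = Dose / AUC = 1620 / 658 = 2.462 L/h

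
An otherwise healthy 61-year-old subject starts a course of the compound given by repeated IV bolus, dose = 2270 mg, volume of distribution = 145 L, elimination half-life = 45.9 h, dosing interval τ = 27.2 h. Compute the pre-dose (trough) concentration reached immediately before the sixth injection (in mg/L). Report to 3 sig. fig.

26.9 mg/L

C₀ per dose = Dose / Vd = 2270 / 145 = 15.66 mg/L
k = ln2 / t½ = 0.693147 / 45.9 = 0.01510 h⁻¹
Fraction remaining after one interval: r = e^(−kτ) = e^(−0.01510 × 27.2) = 0.6632
Before dose 6, 5 doses have been given (aged 1τ, 2τ, 3τ, 4τ, 5τ).
C_trough = C₀ × (r + r² + … + r^5) = C₀ × r(1−r^5)/(1−r)
        = 15.66 × 0.6632 × (1 − 0.1283) / (1 − 0.6632) = 26.88 mg/L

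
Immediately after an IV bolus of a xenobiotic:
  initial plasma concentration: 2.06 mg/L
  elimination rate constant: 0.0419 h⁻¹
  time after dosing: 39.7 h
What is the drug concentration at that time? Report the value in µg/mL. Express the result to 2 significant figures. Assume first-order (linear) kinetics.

0.39 µg/mL

C = C₀ · e^(−k·t) = 2.060 × e^(−0.04190 × 39.7)
  = 2.060 × 0.1895 = 0.3904 mg/L
(0.3904 mg/L = 0.3904 µg/mL)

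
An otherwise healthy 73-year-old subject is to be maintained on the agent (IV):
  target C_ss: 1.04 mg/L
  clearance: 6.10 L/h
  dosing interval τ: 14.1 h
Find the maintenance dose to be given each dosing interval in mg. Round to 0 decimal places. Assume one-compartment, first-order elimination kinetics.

At steady state, Dose/τ = Css × CL.
Dose = Css × CL × τ = 1.04 × 6.100 × 14.1 = 89.45 mg

89 mg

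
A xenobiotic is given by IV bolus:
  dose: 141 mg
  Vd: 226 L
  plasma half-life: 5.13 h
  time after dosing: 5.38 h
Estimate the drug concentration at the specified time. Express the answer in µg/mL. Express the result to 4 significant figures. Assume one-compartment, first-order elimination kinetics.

0.3016 µg/mL

C₀ = Dose / Vd = 141.0 / 226 = 0.6239 mg/L
k = ln2 / t½ = 0.693147 / 5.13 = 0.1351 h⁻¹
C = C₀ · e^(−k·t) = 0.6239 × e^(−0.1351 × 5.38)
  = 0.6239 × 0.4834 = 0.3016 mg/L
(0.3016 mg/L = 0.3016 µg/mL)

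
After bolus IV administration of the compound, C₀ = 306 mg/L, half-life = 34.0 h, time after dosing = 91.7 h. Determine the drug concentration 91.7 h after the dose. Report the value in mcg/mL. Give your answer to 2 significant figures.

47 mcg/mL

k = ln2 / t½ = 0.693147 / 34.0 = 0.02039 h⁻¹
C = C₀ · e^(−k·t) = 306.0 × e^(−0.02039 × 91.7)
  = 306.0 × 0.1542 = 47.19 mg/L
(47.19 mg/L = 47.19 mcg/mL)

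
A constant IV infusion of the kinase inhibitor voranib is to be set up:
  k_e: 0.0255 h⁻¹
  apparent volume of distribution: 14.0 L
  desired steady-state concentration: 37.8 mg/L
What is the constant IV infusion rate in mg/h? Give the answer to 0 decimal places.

13 mg/h

CL = k × Vd = 0.02550 × 14.0 = 0.3570 L/h
At steady state, infusion rate R₀ = Css × CL = 37.8 × 0.3570 = 13.49 mg/h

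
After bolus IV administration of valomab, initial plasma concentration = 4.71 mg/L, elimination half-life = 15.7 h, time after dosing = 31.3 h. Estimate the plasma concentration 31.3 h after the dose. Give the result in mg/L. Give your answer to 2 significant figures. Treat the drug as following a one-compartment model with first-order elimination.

1.2 mg/L

k = ln2 / t½ = 0.693147 / 15.7 = 0.04415 h⁻¹
C = C₀ · e^(−k·t) = 4.710 × e^(−0.04415 × 31.3)
  = 4.710 × 0.2511 = 1.183 mg/L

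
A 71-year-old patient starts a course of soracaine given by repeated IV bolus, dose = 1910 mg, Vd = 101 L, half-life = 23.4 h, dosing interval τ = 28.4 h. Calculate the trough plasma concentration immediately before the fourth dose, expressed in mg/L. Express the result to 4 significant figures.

13.19 mg/L

C₀ per dose = Dose / Vd = 1910 / 101 = 18.91 mg/L
k = ln2 / t½ = 0.693147 / 23.4 = 0.02962 h⁻¹
Fraction remaining after one interval: r = e^(−kτ) = e^(−0.02962 × 28.4) = 0.4312
Before dose 4, 3 doses have been given (aged 1τ, 2τ, 3τ).
C_trough = C₀ × (r + r² + … + r^3) = C₀ × r(1−r^3)/(1−r)
        = 18.91 × 0.4312 × (1 − 0.08017) / (1 − 0.4312) = 13.19 mg/L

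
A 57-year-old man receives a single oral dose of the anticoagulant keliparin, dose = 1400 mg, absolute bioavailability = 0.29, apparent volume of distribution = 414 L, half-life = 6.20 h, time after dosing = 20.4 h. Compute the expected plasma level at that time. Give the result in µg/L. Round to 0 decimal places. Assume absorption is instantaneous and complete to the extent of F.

Amount reaching circulation = F × Dose = 0.29 × 1400 = 406.0 mg
C₀ = F·Dose / Vd = 406.0 / 414 = 0.9807 mg/L
k = ln2 / t½ = 0.693147 / 6.20 = 0.1118 h⁻¹
C = C₀ · e^(−k·t) = 0.9807 × e^(−0.1118 × 20.4)
  = 0.9807 × 0.1022 = 0.1002 mg/L
Convert: 0.1002 mg/L × 1000 = 100.2 µg/L

100 µg/L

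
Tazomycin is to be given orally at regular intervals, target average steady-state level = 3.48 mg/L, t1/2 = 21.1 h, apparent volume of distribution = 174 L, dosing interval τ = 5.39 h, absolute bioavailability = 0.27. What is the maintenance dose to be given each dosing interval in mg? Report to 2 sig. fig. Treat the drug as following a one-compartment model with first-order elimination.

400 mg

k = ln2 / t½ = 0.693147 / 21.1 = 0.03285 h⁻¹
CL = k × Vd = 0.03285 × 174 = 5.716 L/h
At steady state, F × (Dose/τ) = Css × CL.
Dose = Css × CL × τ / F = 3.48 × 5.716 × 5.39 / 0.27 = 397.1 mg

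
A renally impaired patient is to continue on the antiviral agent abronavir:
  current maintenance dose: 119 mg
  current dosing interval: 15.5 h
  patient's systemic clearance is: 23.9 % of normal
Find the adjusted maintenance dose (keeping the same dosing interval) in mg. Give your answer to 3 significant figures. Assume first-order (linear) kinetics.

28.4 mg

To keep the same average steady-state level, dosing rate must scale with clearance.
CL ratio = 23.9 / 100 = 0.2390
New dose (same interval) = 119 × 0.2390 = 28.44 mg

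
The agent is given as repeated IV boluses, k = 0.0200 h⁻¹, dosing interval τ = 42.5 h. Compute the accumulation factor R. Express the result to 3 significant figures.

1.75

e^(−kτ) = e^(−0.02000 × 42.5) = 0.4274
Accumulation ratio R = 1 / (1 − e^(−kτ)) = 1 / (1 − 0.4274) = 1.746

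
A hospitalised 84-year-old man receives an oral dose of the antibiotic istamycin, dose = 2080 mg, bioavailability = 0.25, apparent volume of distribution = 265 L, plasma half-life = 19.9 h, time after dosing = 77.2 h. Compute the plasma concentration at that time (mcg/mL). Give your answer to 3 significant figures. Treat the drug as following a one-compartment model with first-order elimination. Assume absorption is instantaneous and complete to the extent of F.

0.133 mcg/mL

Amount reaching circulation = F × Dose = 0.25 × 2080 = 520.0 mg
C₀ = F·Dose / Vd = 520.0 / 265 = 1.962 mg/L
k = ln2 / t½ = 0.693147 / 19.9 = 0.03483 h⁻¹
C = C₀ · e^(−k·t) = 1.962 × e^(−0.03483 × 77.2)
  = 1.962 × 0.06796 = 0.1333 mg/L
(0.1333 mg/L = 0.1333 mcg/mL)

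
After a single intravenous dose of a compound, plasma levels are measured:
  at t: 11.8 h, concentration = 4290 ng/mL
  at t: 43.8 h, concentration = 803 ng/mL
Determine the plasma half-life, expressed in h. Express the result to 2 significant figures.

13 h

k = ln(C₁/C₂) / (t₂ − t₁) = ln(4290/803) / (43.8 − 11.8)
  = 1.676 / 32.00 = 0.05238 h⁻¹
t½ = ln2 / k = 0.693147 / 0.05238 = 13.23 h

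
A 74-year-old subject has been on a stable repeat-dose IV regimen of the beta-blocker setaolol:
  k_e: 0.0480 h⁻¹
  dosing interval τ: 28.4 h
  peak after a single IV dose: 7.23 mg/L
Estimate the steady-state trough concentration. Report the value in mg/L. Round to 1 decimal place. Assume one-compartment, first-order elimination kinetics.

2.5 mg/L

e^(−kτ) = e^(−0.04800 × 28.4) = 0.2558
Accumulation ratio R = 1 / (1 − e^(−kτ)) = 1 / (1 − 0.2558) = 1.344
Steady-state trough = C₀ × R × e^(−kτ) = 7.23 × 1.344 × 0.2558 = 2.486 mg/L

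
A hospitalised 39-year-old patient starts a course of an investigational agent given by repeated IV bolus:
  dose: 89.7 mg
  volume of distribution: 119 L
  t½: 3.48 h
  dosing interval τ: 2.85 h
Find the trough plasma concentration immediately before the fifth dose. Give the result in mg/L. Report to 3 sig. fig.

0.885 mg/L

C₀ per dose = Dose / Vd = 89.7 / 119 = 0.7538 mg/L
k = ln2 / t½ = 0.693147 / 3.48 = 0.1992 h⁻¹
Fraction remaining after one interval: r = e^(−kτ) = e^(−0.1992 × 2.85) = 0.5668
Before dose 5, 4 doses have been given (aged 1τ, 2τ, 3τ, 4τ).
C_trough = C₀ × (r + r² + … + r^4) = C₀ × r(1−r^4)/(1−r)
        = 0.7538 × 0.5668 × (1 − 0.1032) / (1 − 0.5668) = 0.8845 mg/L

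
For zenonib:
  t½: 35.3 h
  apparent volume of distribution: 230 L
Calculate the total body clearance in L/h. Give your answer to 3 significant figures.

k = ln2 / t½ = 0.693147 / 35.3 = 0.01964 h⁻¹
CL = k × Vd = 0.01964 × 230 = 4.517 L/h

4.52 L/h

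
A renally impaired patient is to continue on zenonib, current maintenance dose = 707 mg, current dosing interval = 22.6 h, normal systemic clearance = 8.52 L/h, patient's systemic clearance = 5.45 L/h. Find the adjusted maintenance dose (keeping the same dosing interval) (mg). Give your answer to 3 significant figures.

To keep the same average steady-state level, dosing rate must scale with clearance.
CL ratio = 5.45 / 8.52 = 0.6397
New dose (same interval) = 707 × 0.6397 = 452.3 mg

452 mg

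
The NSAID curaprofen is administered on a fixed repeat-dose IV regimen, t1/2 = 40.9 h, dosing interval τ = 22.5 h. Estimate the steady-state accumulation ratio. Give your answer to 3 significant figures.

3.15

k = ln2 / t½ = 0.693147 / 40.9 = 0.01695 h⁻¹
e^(−kτ) = e^(−0.01695 × 22.5) = 0.6829
Accumulation ratio R = 1 / (1 − e^(−kτ)) = 1 / (1 − 0.6829) = 3.154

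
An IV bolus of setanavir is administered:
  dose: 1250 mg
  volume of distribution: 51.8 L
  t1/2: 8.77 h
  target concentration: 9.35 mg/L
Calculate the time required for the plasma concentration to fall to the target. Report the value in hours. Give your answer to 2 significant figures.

C₀ = Dose / Vd = 1250 / 51.8 = 24.13 mg/L
k = ln2 / t½ = 0.693147 / 8.77 = 0.07904 h⁻¹
t = ln(C₀ / C) / k = ln(24.13 / 9.35) / 0.07904
  = ln(2.581) / 0.07904 = 0.9482 / 0.07904 = 12.00 h

12 h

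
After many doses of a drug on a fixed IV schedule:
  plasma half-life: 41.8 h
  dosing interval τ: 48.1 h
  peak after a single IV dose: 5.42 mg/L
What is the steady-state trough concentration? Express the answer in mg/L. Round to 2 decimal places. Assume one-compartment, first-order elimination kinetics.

4.44 mg/L

k = ln2 / t½ = 0.693147 / 41.8 = 0.01658 h⁻¹
e^(−kτ) = e^(−0.01658 × 48.1) = 0.4505
Accumulation ratio R = 1 / (1 − e^(−kτ)) = 1 / (1 − 0.4505) = 1.820
Steady-state trough = C₀ × R × e^(−kτ) = 5.42 × 1.820 × 0.4505 = 4.444 mg/L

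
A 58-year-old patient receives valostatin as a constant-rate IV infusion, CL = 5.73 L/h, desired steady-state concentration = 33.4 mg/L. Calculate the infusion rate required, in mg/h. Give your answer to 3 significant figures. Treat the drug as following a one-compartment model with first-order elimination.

191 mg/h

At steady state, infusion rate R₀ = Css × CL = 33.4 × 5.730 = 191.4 mg/h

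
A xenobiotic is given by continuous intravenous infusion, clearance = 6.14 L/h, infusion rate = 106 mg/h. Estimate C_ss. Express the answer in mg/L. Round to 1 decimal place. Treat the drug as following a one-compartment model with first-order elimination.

17.3 mg/L

At steady state Css = R₀ / CL = 106 / 6.140 = 17.26 mg/L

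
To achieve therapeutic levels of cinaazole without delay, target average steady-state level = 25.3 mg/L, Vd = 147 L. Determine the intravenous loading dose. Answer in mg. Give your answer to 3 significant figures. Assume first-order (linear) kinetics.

3720 mg

LD = Css × Vd = 25.3 × 147 = 3719 mg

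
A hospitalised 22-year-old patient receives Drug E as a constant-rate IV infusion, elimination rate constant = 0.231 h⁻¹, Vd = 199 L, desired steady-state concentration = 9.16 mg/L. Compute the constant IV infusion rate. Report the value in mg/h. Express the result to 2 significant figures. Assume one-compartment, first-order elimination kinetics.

420 mg/h

CL = k × Vd = 0.2310 × 199 = 45.97 L/h
At steady state, infusion rate R₀ = Css × CL = 9.16 × 45.97 = 421.1 mg/h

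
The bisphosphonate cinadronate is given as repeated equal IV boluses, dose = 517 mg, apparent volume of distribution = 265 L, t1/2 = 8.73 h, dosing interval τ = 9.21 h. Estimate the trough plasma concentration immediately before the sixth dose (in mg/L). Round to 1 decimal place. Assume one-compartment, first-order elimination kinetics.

1.8 mg/L

C₀ per dose = Dose / Vd = 517 / 265 = 1.951 mg/L
k = ln2 / t½ = 0.693147 / 8.73 = 0.07940 h⁻¹
Fraction remaining after one interval: r = e^(−kτ) = e^(−0.07940 × 9.21) = 0.4813
Before dose 6, 5 doses have been given (aged 1τ, 2τ, 3τ, 4τ, 5τ).
C_trough = C₀ × (r + r² + … + r^5) = C₀ × r(1−r^5)/(1−r)
        = 1.951 × 0.4813 × (1 − 0.02583) / (1 − 0.4813) = 1.764 mg/L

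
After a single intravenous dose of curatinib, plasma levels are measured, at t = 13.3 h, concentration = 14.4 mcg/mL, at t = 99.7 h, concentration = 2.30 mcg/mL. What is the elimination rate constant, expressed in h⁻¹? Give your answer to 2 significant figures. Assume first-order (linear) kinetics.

0.021 h⁻¹

k = ln(C₁/C₂) / (t₂ − t₁) = ln(14.4/2.30) / (99.7 − 13.3)
  = 1.834 / 86.40 = 0.02123 h⁻¹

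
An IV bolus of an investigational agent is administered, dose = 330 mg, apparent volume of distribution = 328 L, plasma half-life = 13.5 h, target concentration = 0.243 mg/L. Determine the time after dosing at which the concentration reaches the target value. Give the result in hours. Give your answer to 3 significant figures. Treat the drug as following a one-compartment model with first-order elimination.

C₀ = Dose / Vd = 330.0 / 328 = 1.006 mg/L
k = ln2 / t½ = 0.693147 / 13.5 = 0.05134 h⁻¹
t = ln(C₀ / C) / k = ln(1.006 / 0.243) / 0.05134
  = ln(4.140) / 0.05134 = 1.421 / 0.05134 = 27.68 h

27.7 h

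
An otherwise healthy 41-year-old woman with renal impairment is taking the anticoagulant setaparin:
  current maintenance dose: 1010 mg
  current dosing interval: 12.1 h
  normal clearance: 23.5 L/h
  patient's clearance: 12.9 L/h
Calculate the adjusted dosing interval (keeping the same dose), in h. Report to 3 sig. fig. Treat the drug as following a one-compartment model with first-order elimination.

To keep the same average steady-state level, dosing rate must scale with clearance.
CL ratio = 12.9 / 23.5 = 0.5489
New interval (same dose) = 12.1 / 0.5489 = 22.04 h

22.0 h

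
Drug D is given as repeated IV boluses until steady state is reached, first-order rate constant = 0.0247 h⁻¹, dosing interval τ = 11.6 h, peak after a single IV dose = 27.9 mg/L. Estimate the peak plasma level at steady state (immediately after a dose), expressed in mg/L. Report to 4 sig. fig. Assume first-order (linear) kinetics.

e^(−kτ) = e^(−0.02470 × 11.6) = 0.7509
Accumulation ratio R = 1 / (1 − e^(−kτ)) = 1 / (1 − 0.7509) = 4.014
Steady-state peak = C₀ × R = 27.9 × 4.014 = 112.0 mg/L

112.0 mg/L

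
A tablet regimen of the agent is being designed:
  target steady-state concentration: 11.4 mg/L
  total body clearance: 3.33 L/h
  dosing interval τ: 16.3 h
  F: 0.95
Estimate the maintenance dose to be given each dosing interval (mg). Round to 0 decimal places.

At steady state, F × (Dose/τ) = Css × CL.
Dose = Css × CL × τ / F = 11.4 × 3.330 × 16.3 / 0.95 = 651.3 mg

651 mg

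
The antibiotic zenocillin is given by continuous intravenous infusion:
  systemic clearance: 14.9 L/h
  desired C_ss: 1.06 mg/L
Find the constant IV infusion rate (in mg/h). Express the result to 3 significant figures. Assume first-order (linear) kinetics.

At steady state, infusion rate R₀ = Css × CL = 1.06 × 14.90 = 15.79 mg/h

15.8 mg/h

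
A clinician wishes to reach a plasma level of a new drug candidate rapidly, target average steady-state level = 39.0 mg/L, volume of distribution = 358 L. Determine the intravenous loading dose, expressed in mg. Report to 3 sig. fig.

LD = Css × Vd = 39.0 × 358 = 13960 mg

14000 mg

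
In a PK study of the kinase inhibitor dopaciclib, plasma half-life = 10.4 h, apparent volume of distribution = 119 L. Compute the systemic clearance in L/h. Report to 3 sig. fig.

7.93 L/h

k = ln2 / t½ = 0.693147 / 10.4 = 0.06665 h⁻¹
CL = k × Vd = 0.06665 × 119 = 7.931 L/h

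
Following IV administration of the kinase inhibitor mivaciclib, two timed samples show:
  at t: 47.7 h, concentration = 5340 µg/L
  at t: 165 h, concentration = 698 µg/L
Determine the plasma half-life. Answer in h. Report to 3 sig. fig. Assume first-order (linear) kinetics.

40.0 h

k = ln(C₁/C₂) / (t₂ − t₁) = ln(5340/698) / (165 − 47.7)
  = 2.035 / 117.3 = 0.01735 h⁻¹
t½ = ln2 / k = 0.693147 / 0.01735 = 39.95 h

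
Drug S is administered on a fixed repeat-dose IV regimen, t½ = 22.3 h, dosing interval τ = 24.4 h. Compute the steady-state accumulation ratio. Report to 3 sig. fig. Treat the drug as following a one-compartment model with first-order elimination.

k = ln2 / t½ = 0.693147 / 22.3 = 0.03108 h⁻¹
e^(−kτ) = e^(−0.03108 × 24.4) = 0.4684
Accumulation ratio R = 1 / (1 − e^(−kτ)) = 1 / (1 − 0.4684) = 1.881

1.88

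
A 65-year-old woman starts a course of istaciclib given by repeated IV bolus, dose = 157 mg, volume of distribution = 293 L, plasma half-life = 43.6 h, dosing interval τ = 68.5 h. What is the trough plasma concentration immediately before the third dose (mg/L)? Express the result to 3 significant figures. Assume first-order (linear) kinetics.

C₀ per dose = Dose / Vd = 157 / 293 = 0.5358 mg/L
k = ln2 / t½ = 0.693147 / 43.6 = 0.01590 h⁻¹
Fraction remaining after one interval: r = e^(−kτ) = e^(−0.01590 × 68.5) = 0.3365
Before dose 3, 2 doses have been given (aged 1τ, 2τ).
C_trough = C₀ × (r + r²) = 0.5358 × (0.3365 + 0.1132) = 0.2409 mg/L

0.241 mg/L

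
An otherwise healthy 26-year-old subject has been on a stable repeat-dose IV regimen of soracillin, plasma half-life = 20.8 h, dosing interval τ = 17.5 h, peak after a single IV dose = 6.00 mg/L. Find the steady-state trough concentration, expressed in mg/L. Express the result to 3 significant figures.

7.58 mg/L

k = ln2 / t½ = 0.693147 / 20.8 = 0.03332 h⁻¹
e^(−kτ) = e^(−0.03332 × 17.5) = 0.5582
Accumulation ratio R = 1 / (1 − e^(−kτ)) = 1 / (1 − 0.5582) = 2.263
Steady-state trough = C₀ × R × e^(−kτ) = 6.00 × 2.263 × 0.5582 = 7.579 mg/L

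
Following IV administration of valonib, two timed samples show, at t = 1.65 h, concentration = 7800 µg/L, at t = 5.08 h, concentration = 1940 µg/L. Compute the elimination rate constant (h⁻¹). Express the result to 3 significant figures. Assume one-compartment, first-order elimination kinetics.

k = ln(C₁/C₂) / (t₂ − t₁) = ln(7800/1940) / (5.08 − 1.65)
  = 1.391 / 3.430 = 0.4055 h⁻¹

0.406 h⁻¹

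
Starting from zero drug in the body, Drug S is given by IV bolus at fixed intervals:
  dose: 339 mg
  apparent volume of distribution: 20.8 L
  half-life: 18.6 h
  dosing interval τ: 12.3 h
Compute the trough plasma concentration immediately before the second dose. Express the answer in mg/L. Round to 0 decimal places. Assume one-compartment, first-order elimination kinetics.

10 mg/L

C₀ per dose = Dose / Vd = 339 / 20.8 = 16.30 mg/L
k = ln2 / t½ = 0.693147 / 18.6 = 0.03727 h⁻¹
Fraction remaining after one interval: r = e^(−kτ) = e^(−0.03727 × 12.3) = 0.6323
Before dose 2, 1 dose has been given (aged 1τ).
C_trough = C₀ × r = 16.30 × 0.6323 = 10.31 mg/L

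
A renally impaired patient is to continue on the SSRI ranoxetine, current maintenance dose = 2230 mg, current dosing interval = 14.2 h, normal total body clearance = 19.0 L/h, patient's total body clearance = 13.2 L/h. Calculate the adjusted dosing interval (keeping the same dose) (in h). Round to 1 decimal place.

20.4 h

To keep the same average steady-state level, dosing rate must scale with clearance.
CL ratio = 13.2 / 19.0 = 0.6947
New interval (same dose) = 14.2 / 0.6947 = 20.44 h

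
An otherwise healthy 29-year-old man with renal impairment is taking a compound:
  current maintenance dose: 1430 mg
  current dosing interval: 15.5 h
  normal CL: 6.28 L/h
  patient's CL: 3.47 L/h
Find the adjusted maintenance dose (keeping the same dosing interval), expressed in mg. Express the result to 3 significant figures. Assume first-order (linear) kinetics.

790 mg

To keep the same average steady-state level, dosing rate must scale with clearance.
CL ratio = 3.47 / 6.28 = 0.5525
New dose (same interval) = 1430 × 0.5525 = 790.1 mg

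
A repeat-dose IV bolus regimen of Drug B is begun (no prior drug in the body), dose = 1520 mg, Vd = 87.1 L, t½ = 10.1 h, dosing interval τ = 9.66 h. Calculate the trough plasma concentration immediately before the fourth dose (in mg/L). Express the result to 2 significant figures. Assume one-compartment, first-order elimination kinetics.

C₀ per dose = Dose / Vd = 1520 / 87.1 = 17.45 mg/L
k = ln2 / t½ = 0.693147 / 10.1 = 0.06863 h⁻¹
Fraction remaining after one interval: r = e^(−kτ) = e^(−0.06863 × 9.66) = 0.5153
Before dose 4, 3 doses have been given (aged 1τ, 2τ, 3τ).
C_trough = C₀ × (r + r² + … + r^3) = C₀ × r(1−r^3)/(1−r)
        = 17.45 × 0.5153 × (1 − 0.1368) / (1 − 0.5153) = 16.01 mg/L

16 mg/L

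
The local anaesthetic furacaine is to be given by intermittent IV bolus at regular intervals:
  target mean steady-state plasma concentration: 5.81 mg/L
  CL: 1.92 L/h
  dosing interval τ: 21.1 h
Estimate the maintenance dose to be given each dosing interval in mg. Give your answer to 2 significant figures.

At steady state, Dose/τ = Css × CL.
Dose = Css × CL × τ = 5.81 × 1.920 × 21.1 = 235.4 mg

240 mg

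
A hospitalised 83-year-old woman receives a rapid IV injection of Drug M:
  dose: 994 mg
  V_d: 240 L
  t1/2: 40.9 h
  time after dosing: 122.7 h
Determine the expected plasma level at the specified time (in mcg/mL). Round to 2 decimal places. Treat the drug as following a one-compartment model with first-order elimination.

C₀ = Dose / Vd = 994.0 / 240 = 4.142 mg/L
k = ln2 / t½ = 0.693147 / 40.9 = 0.01695 h⁻¹
t / t½ = 122.7 / 40.9 = 3 half-lives
C = C₀ × (1/2)^3 = 4.142 × 0.1250 = 0.5178 mg/L
(0.5178 mg/L = 0.5178 mcg/mL)

0.52 mcg/mL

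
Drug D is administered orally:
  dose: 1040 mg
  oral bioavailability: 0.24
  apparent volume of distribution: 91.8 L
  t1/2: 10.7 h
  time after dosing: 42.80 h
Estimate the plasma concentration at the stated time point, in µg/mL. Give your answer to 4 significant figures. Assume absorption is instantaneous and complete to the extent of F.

Amount reaching circulation = F × Dose = 0.24 × 1040 = 249.6 mg
C₀ = F·Dose / Vd = 249.6 / 91.8 = 2.719 mg/L
k = ln2 / t½ = 0.693147 / 10.7 = 0.06478 h⁻¹
t / t½ = 42.80 / 10.7 = 4 half-lives
C = C₀ × (1/2)^4 = 2.719 × 0.06250 = 0.1699 mg/L
(0.1699 mg/L = 0.1699 µg/mL)

0.1699 µg/mL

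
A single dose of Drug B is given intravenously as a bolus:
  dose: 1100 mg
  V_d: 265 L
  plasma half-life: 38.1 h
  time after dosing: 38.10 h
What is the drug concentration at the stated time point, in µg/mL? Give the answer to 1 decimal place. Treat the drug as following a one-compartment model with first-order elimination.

C₀ = Dose / Vd = 1100 / 265 = 4.151 mg/L
k = ln2 / t½ = 0.693147 / 38.1 = 0.01819 h⁻¹
t / t½ = 38.10 / 38.1 = 1 half-lives
C = C₀ × (1/2)^1 = 4.151 × 0.5000 = 2.076 mg/L
(2.076 mg/L = 2.076 µg/mL)

2.1 µg/mL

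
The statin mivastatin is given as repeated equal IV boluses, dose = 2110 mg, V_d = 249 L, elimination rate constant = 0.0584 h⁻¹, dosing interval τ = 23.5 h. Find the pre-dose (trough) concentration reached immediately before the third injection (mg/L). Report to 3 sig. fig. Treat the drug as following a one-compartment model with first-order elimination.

2.69 mg/L

C₀ per dose = Dose / Vd = 2110 / 249 = 8.474 mg/L
Fraction remaining after one interval: r = e^(−kτ) = e^(−0.05840 × 23.5) = 0.2535
Before dose 3, 2 doses have been given (aged 1τ, 2τ).
C_trough = C₀ × (r + r²) = 8.474 × (0.2535 + 0.06426) = 2.693 mg/L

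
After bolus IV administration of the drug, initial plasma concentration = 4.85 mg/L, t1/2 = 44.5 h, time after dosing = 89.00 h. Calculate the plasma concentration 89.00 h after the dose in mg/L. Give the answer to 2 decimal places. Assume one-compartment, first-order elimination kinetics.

k = ln2 / t½ = 0.693147 / 44.5 = 0.01558 h⁻¹
t / t½ = 89.00 / 44.5 = 2 half-lives
C = C₀ × (1/2)^2 = 4.850 × 0.2500 = 1.213 mg/L

1.21 mg/L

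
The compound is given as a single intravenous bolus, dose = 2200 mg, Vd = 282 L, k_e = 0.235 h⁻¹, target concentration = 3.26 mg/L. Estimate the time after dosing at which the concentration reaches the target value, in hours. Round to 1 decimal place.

C₀ = Dose / Vd = 2200 / 282 = 7.801 mg/L
t = ln(C₀ / C) / k = ln(7.801 / 3.26) / 0.2350
  = ln(2.393) / 0.2350 = 0.8725 / 0.2350 = 3.713 h

3.7 h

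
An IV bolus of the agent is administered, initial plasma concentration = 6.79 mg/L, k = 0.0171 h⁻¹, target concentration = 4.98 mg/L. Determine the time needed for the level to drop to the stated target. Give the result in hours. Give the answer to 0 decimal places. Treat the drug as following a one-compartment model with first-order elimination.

18 h

t = ln(C₀ / C) / k = ln(6.790 / 4.98) / 0.01710
  = ln(1.363) / 0.01710 = 0.3097 / 0.01710 = 18.11 h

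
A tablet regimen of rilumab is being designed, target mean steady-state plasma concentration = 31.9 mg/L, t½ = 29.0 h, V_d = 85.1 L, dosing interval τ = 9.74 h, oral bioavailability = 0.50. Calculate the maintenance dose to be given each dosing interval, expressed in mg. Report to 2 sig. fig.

1300 mg

k = ln2 / t½ = 0.693147 / 29.0 = 0.02390 h⁻¹
CL = k × Vd = 0.02390 × 85.1 = 2.034 L/h
At steady state, F × (Dose/τ) = Css × CL.
Dose = Css × CL × τ / F = 31.9 × 2.034 × 9.74 / 0.50 = 1264 mg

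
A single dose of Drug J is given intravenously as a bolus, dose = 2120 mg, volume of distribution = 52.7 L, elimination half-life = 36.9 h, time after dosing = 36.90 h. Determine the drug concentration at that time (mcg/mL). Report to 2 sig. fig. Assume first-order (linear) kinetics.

20 mcg/mL

C₀ = Dose / Vd = 2120 / 52.7 = 40.23 mg/L
k = ln2 / t½ = 0.693147 / 36.9 = 0.01878 h⁻¹
t / t½ = 36.90 / 36.9 = 1 half-lives
C = C₀ × (1/2)^1 = 40.23 × 0.5000 = 20.12 mg/L
(20.12 mg/L = 20.12 mcg/mL)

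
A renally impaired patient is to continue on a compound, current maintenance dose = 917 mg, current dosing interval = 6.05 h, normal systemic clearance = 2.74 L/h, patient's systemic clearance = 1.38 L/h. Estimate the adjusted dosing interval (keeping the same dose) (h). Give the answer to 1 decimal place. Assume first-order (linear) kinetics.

12.0 h

To keep the same average steady-state level, dosing rate must scale with clearance.
CL ratio = 1.38 / 2.74 = 0.5036
New interval (same dose) = 6.05 / 0.5036 = 12.01 h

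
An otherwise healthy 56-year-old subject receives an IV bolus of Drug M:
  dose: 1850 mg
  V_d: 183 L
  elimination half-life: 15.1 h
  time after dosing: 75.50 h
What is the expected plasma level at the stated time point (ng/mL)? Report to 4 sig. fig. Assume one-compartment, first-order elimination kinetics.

315.9 ng/mL

C₀ = Dose / Vd = 1850 / 183 = 10.11 mg/L
k = ln2 / t½ = 0.693147 / 15.1 = 0.04590 h⁻¹
t / t½ = 75.50 / 15.1 = 5 half-lives
C = C₀ × (1/2)^5 = 10.11 × 0.03125 = 0.3159 mg/L
Convert: 0.3159 mg/L × 1000 = 315.9 ng/mL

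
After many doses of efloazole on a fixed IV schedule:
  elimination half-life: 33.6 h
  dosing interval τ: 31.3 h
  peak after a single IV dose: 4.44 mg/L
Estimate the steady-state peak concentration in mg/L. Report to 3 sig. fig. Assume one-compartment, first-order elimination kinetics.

k = ln2 / t½ = 0.693147 / 33.6 = 0.02063 h⁻¹
e^(−kτ) = e^(−0.02063 × 31.3) = 0.5243
Accumulation ratio R = 1 / (1 − e^(−kτ)) = 1 / (1 − 0.5243) = 2.102
Steady-state peak = C₀ × R = 4.44 × 2.102 = 9.333 mg/L

9.33 mg/L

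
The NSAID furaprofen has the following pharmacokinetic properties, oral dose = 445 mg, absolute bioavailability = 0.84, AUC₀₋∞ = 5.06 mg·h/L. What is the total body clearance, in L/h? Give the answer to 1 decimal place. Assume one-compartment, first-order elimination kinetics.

73.9 L/h

CL = F·Dose / AUC = 0.84 × 445 / 5.06 = 73.87 L/h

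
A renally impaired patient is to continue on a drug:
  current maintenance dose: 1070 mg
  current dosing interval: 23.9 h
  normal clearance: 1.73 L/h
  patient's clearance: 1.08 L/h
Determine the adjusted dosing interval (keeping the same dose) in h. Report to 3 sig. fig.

38.3 h

To keep the same average steady-state level, dosing rate must scale with clearance.
CL ratio = 1.08 / 1.73 = 0.6243
New interval (same dose) = 23.9 / 0.6243 = 38.28 h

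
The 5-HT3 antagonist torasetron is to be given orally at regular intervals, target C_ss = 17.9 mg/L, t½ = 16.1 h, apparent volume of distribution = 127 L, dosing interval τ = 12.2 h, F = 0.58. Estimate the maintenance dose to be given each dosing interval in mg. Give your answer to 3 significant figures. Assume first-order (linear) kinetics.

k = ln2 / t½ = 0.693147 / 16.1 = 0.04305 h⁻¹
CL = k × Vd = 0.04305 × 127 = 5.467 L/h
At steady state, F × (Dose/τ) = Css × CL.
Dose = Css × CL × τ / F = 17.9 × 5.467 × 12.2 / 0.58 = 2058 mg

2060 mg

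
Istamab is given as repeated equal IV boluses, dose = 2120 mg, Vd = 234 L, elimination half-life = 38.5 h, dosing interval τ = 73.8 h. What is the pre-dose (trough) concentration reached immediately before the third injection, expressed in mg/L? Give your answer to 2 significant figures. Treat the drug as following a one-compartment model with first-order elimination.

C₀ per dose = Dose / Vd = 2120 / 234 = 9.060 mg/L
k = ln2 / t½ = 0.693147 / 38.5 = 0.01800 h⁻¹
Fraction remaining after one interval: r = e^(−kτ) = e^(−0.01800 × 73.8) = 0.2649
Before dose 3, 2 doses have been given (aged 1τ, 2τ).
C_trough = C₀ × (r + r²) = 9.060 × (0.2649 + 0.07017) = 3.036 mg/L

3.0 mg/L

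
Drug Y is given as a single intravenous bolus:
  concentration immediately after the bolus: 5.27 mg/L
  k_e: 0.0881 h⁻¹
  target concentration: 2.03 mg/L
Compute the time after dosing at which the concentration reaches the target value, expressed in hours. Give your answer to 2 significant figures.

11 h

t = ln(C₀ / C) / k = ln(5.270 / 2.03) / 0.08810
  = ln(2.596) / 0.08810 = 0.9540 / 0.08810 = 10.83 h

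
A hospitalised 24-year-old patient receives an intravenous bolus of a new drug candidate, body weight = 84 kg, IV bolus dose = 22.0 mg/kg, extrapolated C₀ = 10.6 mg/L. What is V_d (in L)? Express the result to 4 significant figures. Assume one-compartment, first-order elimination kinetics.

Dose = 22.0 × 84 = 1848 mg
Vd = Dose / C₀ = 1848 / 10.6 = 174.3 L

174.3 L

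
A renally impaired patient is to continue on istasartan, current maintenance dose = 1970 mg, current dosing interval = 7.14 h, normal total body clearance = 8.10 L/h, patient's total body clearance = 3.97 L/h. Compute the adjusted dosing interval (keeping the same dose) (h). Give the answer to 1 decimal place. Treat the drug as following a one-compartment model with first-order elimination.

14.6 h

To keep the same average steady-state level, dosing rate must scale with clearance.
CL ratio = 3.97 / 8.10 = 0.4901
New interval (same dose) = 7.14 / 0.4901 = 14.57 h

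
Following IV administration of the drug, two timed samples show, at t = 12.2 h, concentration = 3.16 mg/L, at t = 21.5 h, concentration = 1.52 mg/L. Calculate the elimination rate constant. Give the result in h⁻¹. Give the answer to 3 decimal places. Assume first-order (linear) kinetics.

k = ln(C₁/C₂) / (t₂ − t₁) = ln(3.16/1.52) / (21.5 − 12.2)
  = 0.7319 / 9.300 = 0.07870 h⁻¹

0.079 h⁻¹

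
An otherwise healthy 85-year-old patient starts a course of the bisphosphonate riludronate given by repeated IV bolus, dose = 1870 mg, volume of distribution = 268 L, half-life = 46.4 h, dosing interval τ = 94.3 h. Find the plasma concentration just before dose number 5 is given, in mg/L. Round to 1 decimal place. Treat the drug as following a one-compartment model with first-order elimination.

2.2 mg/L

C₀ per dose = Dose / Vd = 1870 / 268 = 6.978 mg/L
k = ln2 / t½ = 0.693147 / 46.4 = 0.01494 h⁻¹
Fraction remaining after one interval: r = e^(−kτ) = e^(−0.01494 × 94.3) = 0.2444
Before dose 5, 4 doses have been given (aged 1τ, 2τ, 3τ, 4τ).
C_trough = C₀ × (r + r² + … + r^4) = C₀ × r(1−r^4)/(1−r)
        = 6.978 × 0.2444 × (1 − 0.003568) / (1 − 0.2444) = 2.249 mg/L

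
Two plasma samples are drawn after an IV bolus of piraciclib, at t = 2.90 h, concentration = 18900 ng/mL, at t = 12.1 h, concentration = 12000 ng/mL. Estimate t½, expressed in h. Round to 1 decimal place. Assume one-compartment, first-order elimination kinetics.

k = ln(C₁/C₂) / (t₂ − t₁) = ln(18900/12000) / (12.1 − 2.90)
  = 0.4543 / 9.200 = 0.04938 h⁻¹
t½ = ln2 / k = 0.693147 / 0.04938 = 14.04 h

14.0 h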